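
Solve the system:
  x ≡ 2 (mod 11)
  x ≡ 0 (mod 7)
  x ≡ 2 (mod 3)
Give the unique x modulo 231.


Moduli 11, 7, 3 are pairwise coprime; by CRT there is a unique solution modulo M = 11 · 7 · 3 = 231.
Solve pairwise, accumulating the modulus:
  Start with x ≡ 2 (mod 11).
  Combine with x ≡ 0 (mod 7): since gcd(11, 7) = 1, we get a unique residue mod 77.
    Write x = 2 + 11·t and substitute into x ≡ 0 (mod 7): 11·t ≡ 0 − 2 = -2 (mod 7).
    Reduce coefficients mod 7: 4·t ≡ 5 (mod 7).
    The inverse of 4 mod 7 is 2 (since 4·2 = 8 = 1·7 + 1), so t ≡ 2·5 = 10 ≡ 3 (mod 7).
    Then x = 2 + 11·3 = 35, valid modulo lcm(11, 7) = 77: x ≡ 35 (mod 77).
  Combine with x ≡ 2 (mod 3): since gcd(77, 3) = 1, we get a unique residue mod 231.
    Write x = 35 + 77·t and substitute into x ≡ 2 (mod 3): 77·t ≡ 2 − 35 = -33 (mod 3).
    Reduce coefficients mod 3: 2·t ≡ 0 (mod 3).
    The inverse of 2 mod 3 is 2 (since 2·2 = 4 = 1·3 + 1), so t ≡ 2·0 = 0 ≡ 0 (mod 3).
    Then x = 35 + 77·0 = 35, valid modulo lcm(77, 3) = 231: x ≡ 35 (mod 231).
Verify: 35 mod 11 = 2 ✓, 35 mod 7 = 0 ✓, 35 mod 3 = 2 ✓.

x ≡ 35 (mod 231).


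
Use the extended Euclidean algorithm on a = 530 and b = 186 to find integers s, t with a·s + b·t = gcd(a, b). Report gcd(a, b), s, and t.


Euclidean algorithm on (530, 186) — divide until remainder is 0:
  530 = 2 · 186 + 158
  186 = 1 · 158 + 28
  158 = 5 · 28 + 18
  28 = 1 · 18 + 10
  18 = 1 · 10 + 8
  10 = 1 · 8 + 2
  8 = 4 · 2 + 0
gcd(530, 186) = 2.
Track Bezout coefficients alongside the remainders: start with r₀ = 530 = a·1 + b·0 (s = 1, t = 0) and r₁ = 186 = a·0 + b·1 (s = 0, t = 1); each new remainder r_{k+1} = r_{k-1} − q_k·r_k inherits s_{k+1} = s_{k-1} − q_k·s_k, t_{k+1} = t_{k-1} − q_k·t_k, so r_k = a·s_k + b·t_k at every step:
  q = 2: r = 158, s = 1 − 2·0 = 1, t = 0 − 2·1 = -2  (check: 530·1 + 186·(-2) = 158)
  q = 1: r = 28, s = 0 − 1·1 = -1, t = 1 − 1·(-2) = 3  (check: 530·(-1) + 186·3 = 28)
  q = 5: r = 18, s = 1 − 5·(-1) = 6, t = -2 − 5·3 = -17  (check: 530·6 + 186·(-17) = 18)
  q = 1: r = 10, s = -1 − 1·6 = -7, t = 3 − 1·(-17) = 20  (check: 530·(-7) + 186·20 = 10)
  q = 1: r = 8, s = 6 − 1·(-7) = 13, t = -17 − 1·20 = -37  (check: 530·13 + 186·(-37) = 8)
  q = 1: r = 2, s = -7 − 1·13 = -20, t = 20 − 1·(-37) = 57  (check: 530·(-20) + 186·57 = 2)
The row with r = 2 (the gcd) gives the Bezout coefficients s = -20, t = 57.
Result: 530 · (-20) + 186 · (57) = 2.

gcd(530, 186) = 2; s = -20, t = 57 (check: 530·(-20) + 186·57 = 2).


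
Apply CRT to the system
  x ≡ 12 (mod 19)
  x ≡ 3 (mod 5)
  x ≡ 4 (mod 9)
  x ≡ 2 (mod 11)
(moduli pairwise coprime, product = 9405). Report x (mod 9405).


Product of moduli M = 19 · 5 · 9 · 11 = 9405.
Merge one congruence at a time:
  Start: x ≡ 12 (mod 19).
  Combine with x ≡ 3 (mod 5); new modulus lcm = 95.
    Write x = 12 + 19·t and substitute into x ≡ 3 (mod 5): 19·t ≡ 3 − 12 = -9 (mod 5).
    Reduce coefficients mod 5: 4·t ≡ 1 (mod 5).
    The inverse of 4 mod 5 is 4 (since 4·4 = 16 = 3·5 + 1), so t ≡ 4·1 = 4 ≡ 4 (mod 5).
    Then x = 12 + 19·4 = 88, valid modulo lcm(19, 5) = 95: x ≡ 88 (mod 95).
  Combine with x ≡ 4 (mod 9); new modulus lcm = 855.
    Write x = 88 + 95·t and substitute into x ≡ 4 (mod 9): 95·t ≡ 4 − 88 = -84 (mod 9).
    Reduce coefficients mod 9: 5·t ≡ 6 (mod 9).
    The inverse of 5 mod 9 is 2 (since 5·2 = 10 = 1·9 + 1), so t ≡ 2·6 = 12 ≡ 3 (mod 9).
    Then x = 88 + 95·3 = 373, valid modulo lcm(95, 9) = 855: x ≡ 373 (mod 855).
  Combine with x ≡ 2 (mod 11); new modulus lcm = 9405.
    Write x = 373 + 855·t and substitute into x ≡ 2 (mod 11): 855·t ≡ 2 − 373 = -371 (mod 11).
    Reduce coefficients mod 11: 8·t ≡ 3 (mod 11).
    The inverse of 8 mod 11 is 7 (since 8·7 = 56 = 5·11 + 1), so t ≡ 7·3 = 21 ≡ 10 (mod 11).
    Then x = 373 + 855·10 = 8923, valid modulo lcm(855, 11) = 9405: x ≡ 8923 (mod 9405).
Verify against each original: 8923 mod 19 = 12, 8923 mod 5 = 3, 8923 mod 9 = 4, 8923 mod 11 = 2.

x ≡ 8923 (mod 9405).


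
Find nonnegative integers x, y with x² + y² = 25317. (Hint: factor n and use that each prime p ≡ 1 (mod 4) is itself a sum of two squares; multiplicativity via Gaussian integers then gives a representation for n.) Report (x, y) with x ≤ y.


Step 1: Factor n = 25317 = 3^2 · 29 · 97.
Step 2: Check the mod-4 condition on each prime factor: 3 ≡ 3 (mod 4), exponent 2 (must be even); 29 ≡ 1 (mod 4), exponent 1; 97 ≡ 1 (mod 4), exponent 1.
All primes ≡ 3 (mod 4) appear to even exponent (or don't appear), so by the two-squares theorem n IS expressible as a sum of two squares.
Step 3: Build a representation. Group n = k² · m with k = 3 and m = 29 · 97 = 2813 (a product of primes ≡ 1 (mod 4)); a representation of m scales to one of n via (k·x)² + (k·y)² = k²(x² + y²). Each prime p ≡ 1 (mod 4) is itself a sum of two squares; find a² by testing p − a² for a perfect square:
  29: 29 − 1² = 28, 29 − 2² = 25 = 5² ⇒ 29 = 2² + 5².
  97: 97 − 1² = 96, 97 − 2² = 93, 97 − 3² = 88, 97 − 4² = 81 = 9² ⇒ 97 = 4² + 9².
  Combine using the Brahmagupta–Fibonacci identity (a² + b²)(c² + d²) = (ac − bd)² + (ad + bc)² = (ac + bd)² + (ad − bc)²:
  29 · 97 = 2813: from (2² + 5²)(4² + 9²), take (2·4 − 5·9, 2·9 + 5·4) = (8 − 45, 18 + 20) = (-37, 38); dropping signs (only squares matter) gives (37, 38); check 37² + 38² = 1369 + 1444 = 2813 ✓.
  Scale by k = 3: (3·37, 3·38) = (111, 114).
Step 4: Order so x ≤ y and verify: 111² + 114² = 12321 + 12996 = 25317 = n. ✓

n = 25317 = 111² + 114² (one valid representation with x ≤ y).


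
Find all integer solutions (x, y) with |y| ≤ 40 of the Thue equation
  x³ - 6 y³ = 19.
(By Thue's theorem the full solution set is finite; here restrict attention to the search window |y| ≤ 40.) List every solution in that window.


The equation is x³ - 6y³ = 19. For fixed y, x³ = 6·y³ + 19, so a solution requires the RHS to be a perfect cube.
Strategy: iterate y from -40 to 40, compute RHS = 6·y³ + 19, and check whether it is a (positive or negative) perfect cube.
Check small values of y:
  y = 0: RHS = 19 is not a perfect cube.
  y = 1: RHS = 25 is not a perfect cube.
  y = -1: RHS = 13 is not a perfect cube.
  y = 2: RHS = 67 is not a perfect cube.
  y = -2: RHS = -29 is not a perfect cube.
  y = 3: RHS = 181 is not a perfect cube.
  y = -3: RHS = -143 is not a perfect cube.
Continuing the search up to |y| = 40 finds no solutions either.
No (x, y) in the scanned range satisfies the equation.

No integer solutions with |y| ≤ 40.


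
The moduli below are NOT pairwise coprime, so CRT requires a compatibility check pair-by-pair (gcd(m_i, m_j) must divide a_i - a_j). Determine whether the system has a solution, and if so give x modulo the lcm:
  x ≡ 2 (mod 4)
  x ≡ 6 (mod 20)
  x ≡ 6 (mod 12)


Moduli 4, 20, 12 are not pairwise coprime, so CRT works modulo lcm(m_i) when all pairwise compatibility conditions hold.
Pairwise compatibility: gcd(m_i, m_j) must divide a_i - a_j for every pair.
Merge one congruence at a time:
  Start: x ≡ 2 (mod 4).
  Combine with x ≡ 6 (mod 20): gcd(4, 20) = 4; 6 - 2 = 4, which IS divisible by 4, so compatible.
    Write x = 2 + 4·t and substitute into x ≡ 6 (mod 20): 4·t ≡ 6 − 2 = 4 (mod 20).
    Divide the congruence (and modulus) by g = 4: 1·t ≡ 1 (mod 5).
    So t ≡ 1 (mod 5).
    Then x = 2 + 4·1 = 6, valid modulo lcm(4, 20) = 20: x ≡ 6 (mod 20).
  Combine with x ≡ 6 (mod 12): gcd(20, 12) = 4; 6 - 6 = 0, which IS divisible by 4, so compatible.
    Write x = 6 + 20·t and substitute into x ≡ 6 (mod 12): 20·t ≡ 6 − 6 = 0 (mod 12).
    Divide the congruence (and modulus) by g = 4: 5·t ≡ 0 (mod 3).
    Reduce coefficients mod 3: 2·t ≡ 0 (mod 3).
    The inverse of 2 mod 3 is 2 (since 2·2 = 4 = 1·3 + 1), so t ≡ 2·0 = 0 ≡ 0 (mod 3).
    Then x = 6 + 20·0 = 6, valid modulo lcm(20, 12) = 60: x ≡ 6 (mod 60).
Verify: 6 mod 4 = 2, 6 mod 20 = 6, 6 mod 12 = 6.

x ≡ 6 (mod 60).


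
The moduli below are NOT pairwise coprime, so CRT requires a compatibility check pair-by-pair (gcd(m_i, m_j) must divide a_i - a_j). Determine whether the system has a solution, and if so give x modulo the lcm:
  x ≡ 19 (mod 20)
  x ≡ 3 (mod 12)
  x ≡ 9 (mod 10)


Moduli 20, 12, 10 are not pairwise coprime, so CRT works modulo lcm(m_i) when all pairwise compatibility conditions hold.
Pairwise compatibility: gcd(m_i, m_j) must divide a_i - a_j for every pair.
Merge one congruence at a time:
  Start: x ≡ 19 (mod 20).
  Combine with x ≡ 3 (mod 12): gcd(20, 12) = 4; 3 - 19 = -16, which IS divisible by 4, so compatible.
    Write x = 19 + 20·t and substitute into x ≡ 3 (mod 12): 20·t ≡ 3 − 19 = -16 (mod 12).
    Divide the congruence (and modulus) by g = 4: 5·t ≡ -4 (mod 3).
    Reduce coefficients mod 3: 2·t ≡ 2 (mod 3).
    The inverse of 2 mod 3 is 2 (since 2·2 = 4 = 1·3 + 1), so t ≡ 2·2 = 4 ≡ 1 (mod 3).
    Then x = 19 + 20·1 = 39, valid modulo lcm(20, 12) = 60: x ≡ 39 (mod 60).
  Combine with x ≡ 9 (mod 10): gcd(60, 10) = 10; 9 - 39 = -30, which IS divisible by 10, so compatible.
    Write x = 39 + 60·t and substitute into x ≡ 9 (mod 10): 60·t ≡ 9 − 39 = -30 (mod 10).
    Divide the congruence (and modulus) by g = 10: 6·t ≡ -3 (mod 1).
    Modulo 1 every t works; take t = 0.
    Then x = 39 + 60·0 = 39, valid modulo lcm(60, 10) = 60: x ≡ 39 (mod 60).
Verify: 39 mod 20 = 19, 39 mod 12 = 3, 39 mod 10 = 9.

x ≡ 39 (mod 60).


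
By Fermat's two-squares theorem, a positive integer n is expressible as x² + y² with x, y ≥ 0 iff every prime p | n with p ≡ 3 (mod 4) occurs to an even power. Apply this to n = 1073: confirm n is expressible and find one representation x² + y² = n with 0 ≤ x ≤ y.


Step 1: Factor n = 1073 = 29 · 37.
Step 2: Check the mod-4 condition on each prime factor: 29 ≡ 1 (mod 4), exponent 1; 37 ≡ 1 (mod 4), exponent 1.
All primes ≡ 3 (mod 4) appear to even exponent (or don't appear), so by the two-squares theorem n IS expressible as a sum of two squares.
Step 3: Build a representation. Here n = 29 · 37 is a product of primes ≡ 1 (mod 4). Each prime p ≡ 1 (mod 4) is itself a sum of two squares; find a² by testing p − a² for a perfect square:
  29: 29 − 1² = 28, 29 − 2² = 25 = 5² ⇒ 29 = 2² + 5².
  37: 37 − 1² = 36 = 6² ⇒ 37 = 1² + 6².
  Combine using the Brahmagupta–Fibonacci identity (a² + b²)(c² + d²) = (ac − bd)² + (ad + bc)² = (ac + bd)² + (ad − bc)²:
  29 · 37 = 1073: from (2² + 5²)(1² + 6²), take (2·1 − 5·6, 2·6 + 5·1) = (2 − 30, 12 + 5) = (-28, 17); dropping signs (only squares matter) gives (28, 17); check 28² + 17² = 784 + 289 = 1073 ✓.
Step 4: Order so x ≤ y and verify: 17² + 28² = 289 + 784 = 1073 = n. ✓

n = 1073 = 17² + 28² (one valid representation with x ≤ y).


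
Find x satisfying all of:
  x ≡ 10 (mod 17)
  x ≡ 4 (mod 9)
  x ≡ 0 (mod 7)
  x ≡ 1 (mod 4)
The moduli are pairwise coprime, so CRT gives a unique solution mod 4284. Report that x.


Product of moduli M = 17 · 9 · 7 · 4 = 4284.
Merge one congruence at a time:
  Start: x ≡ 10 (mod 17).
  Combine with x ≡ 4 (mod 9); new modulus lcm = 153.
    Write x = 10 + 17·t and substitute into x ≡ 4 (mod 9): 17·t ≡ 4 − 10 = -6 (mod 9).
    Reduce coefficients mod 9: 8·t ≡ 3 (mod 9).
    The inverse of 8 mod 9 is 8 (since 8·8 = 64 = 7·9 + 1), so t ≡ 8·3 = 24 ≡ 6 (mod 9).
    Then x = 10 + 17·6 = 112, valid modulo lcm(17, 9) = 153: x ≡ 112 (mod 153).
  Combine with x ≡ 0 (mod 7); new modulus lcm = 1071.
    Write x = 112 + 153·t and substitute into x ≡ 0 (mod 7): 153·t ≡ 0 − 112 = -112 (mod 7).
    Reduce coefficients mod 7: 6·t ≡ 0 (mod 7).
    The inverse of 6 mod 7 is 6 (since 6·6 = 36 = 5·7 + 1), so t ≡ 6·0 = 0 ≡ 0 (mod 7).
    Then x = 112 + 153·0 = 112, valid modulo lcm(153, 7) = 1071: x ≡ 112 (mod 1071).
  Combine with x ≡ 1 (mod 4); new modulus lcm = 4284.
    Write x = 112 + 1071·t and substitute into x ≡ 1 (mod 4): 1071·t ≡ 1 − 112 = -111 (mod 4).
    Reduce coefficients mod 4: 3·t ≡ 1 (mod 4).
    The inverse of 3 mod 4 is 3 (since 3·3 = 9 = 2·4 + 1), so t ≡ 3·1 = 3 ≡ 3 (mod 4).
    Then x = 112 + 1071·3 = 3325, valid modulo lcm(1071, 4) = 4284: x ≡ 3325 (mod 4284).
Verify against each original: 3325 mod 17 = 10, 3325 mod 9 = 4, 3325 mod 7 = 0, 3325 mod 4 = 1.

x ≡ 3325 (mod 4284).


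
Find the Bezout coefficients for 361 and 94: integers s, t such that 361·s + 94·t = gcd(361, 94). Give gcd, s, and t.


Euclidean algorithm on (361, 94) — divide until remainder is 0:
  361 = 3 · 94 + 79
  94 = 1 · 79 + 15
  79 = 5 · 15 + 4
  15 = 3 · 4 + 3
  4 = 1 · 3 + 1
  3 = 3 · 1 + 0
gcd(361, 94) = 1.
Track Bezout coefficients alongside the remainders: start with r₀ = 361 = a·1 + b·0 (s = 1, t = 0) and r₁ = 94 = a·0 + b·1 (s = 0, t = 1); each new remainder r_{k+1} = r_{k-1} − q_k·r_k inherits s_{k+1} = s_{k-1} − q_k·s_k, t_{k+1} = t_{k-1} − q_k·t_k, so r_k = a·s_k + b·t_k at every step:
  q = 3: r = 79, s = 1 − 3·0 = 1, t = 0 − 3·1 = -3  (check: 361·1 + 94·(-3) = 79)
  q = 1: r = 15, s = 0 − 1·1 = -1, t = 1 − 1·(-3) = 4  (check: 361·(-1) + 94·4 = 15)
  q = 5: r = 4, s = 1 − 5·(-1) = 6, t = -3 − 5·4 = -23  (check: 361·6 + 94·(-23) = 4)
  q = 3: r = 3, s = -1 − 3·6 = -19, t = 4 − 3·(-23) = 73  (check: 361·(-19) + 94·73 = 3)
  q = 1: r = 1, s = 6 − 1·(-19) = 25, t = -23 − 1·73 = -96  (check: 361·25 + 94·(-96) = 1)
The row with r = 1 (the gcd) gives the Bezout coefficients s = 25, t = -96.
Result: 361 · (25) + 94 · (-96) = 1.

gcd(361, 94) = 1; s = 25, t = -96 (check: 361·25 + 94·(-96) = 1).


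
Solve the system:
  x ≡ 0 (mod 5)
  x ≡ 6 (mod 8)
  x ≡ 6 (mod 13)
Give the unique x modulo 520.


Moduli 5, 8, 13 are pairwise coprime; by CRT there is a unique solution modulo M = 5 · 8 · 13 = 520.
Solve pairwise, accumulating the modulus:
  Start with x ≡ 0 (mod 5).
  Combine with x ≡ 6 (mod 8): since gcd(5, 8) = 1, we get a unique residue mod 40.
    Write x = 0 + 5·t and substitute into x ≡ 6 (mod 8): 5·t ≡ 6 − 0 = 6 (mod 8).
    The inverse of 5 mod 8 is 5 (since 5·5 = 25 = 3·8 + 1), so t ≡ 5·6 = 30 ≡ 6 (mod 8).
    Then x = 0 + 5·6 = 30, valid modulo lcm(5, 8) = 40: x ≡ 30 (mod 40).
  Combine with x ≡ 6 (mod 13): since gcd(40, 13) = 1, we get a unique residue mod 520.
    Write x = 30 + 40·t and substitute into x ≡ 6 (mod 13): 40·t ≡ 6 − 30 = -24 (mod 13).
    Reduce coefficients mod 13: 1·t ≡ 2 (mod 13).
    So t ≡ 2 (mod 13).
    Then x = 30 + 40·2 = 110, valid modulo lcm(40, 13) = 520: x ≡ 110 (mod 520).
Verify: 110 mod 5 = 0 ✓, 110 mod 8 = 6 ✓, 110 mod 13 = 6 ✓.

x ≡ 110 (mod 520).


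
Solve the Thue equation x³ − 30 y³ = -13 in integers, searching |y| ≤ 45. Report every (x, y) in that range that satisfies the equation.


The equation is x³ - 30y³ = -13. For fixed y, x³ = 30·y³ − 13, so a solution requires the RHS to be a perfect cube.
Strategy: iterate y from -45 to 45, compute RHS = 30·y³ − 13, and check whether it is a (positive or negative) perfect cube.
Check small values of y:
  y = 0: RHS = -13 is not a perfect cube.
  y = 1: RHS = 17 is not a perfect cube.
  y = -1: RHS = -43 is not a perfect cube.
  y = 2: RHS = 227 is not a perfect cube.
  y = -2: RHS = -253 is not a perfect cube.
  y = 3: RHS = 797 is not a perfect cube.
  y = -3: RHS = -823 is not a perfect cube.
Continuing the search up to |y| = 45 finds no solutions either.
No (x, y) in the scanned range satisfies the equation.

No integer solutions with |y| ≤ 45.


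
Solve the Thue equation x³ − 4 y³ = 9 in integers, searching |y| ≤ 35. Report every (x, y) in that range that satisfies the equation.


The equation is x³ - 4y³ = 9. For fixed y, x³ = 4·y³ + 9, so a solution requires the RHS to be a perfect cube.
Strategy: iterate y from -35 to 35, compute RHS = 4·y³ + 9, and check whether it is a (positive or negative) perfect cube.
Check small values of y:
  y = 0: RHS = 9 is not a perfect cube.
  y = 1: RHS = 13 is not a perfect cube.
  y = -1: RHS = 5 is not a perfect cube.
  y = 2: RHS = 41 is not a perfect cube.
  y = -2: RHS = -23 is not a perfect cube.
  y = 3: RHS = 117 is not a perfect cube.
  y = -3: RHS = -99 is not a perfect cube.
Continuing the search up to |y| = 35 finds no solutions either.
No (x, y) in the scanned range satisfies the equation.

No integer solutions with |y| ≤ 35.


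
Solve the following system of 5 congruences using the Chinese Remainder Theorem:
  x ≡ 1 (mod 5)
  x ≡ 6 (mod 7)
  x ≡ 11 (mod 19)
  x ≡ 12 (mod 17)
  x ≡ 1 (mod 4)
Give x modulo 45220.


Product of moduli M = 5 · 7 · 19 · 17 · 4 = 45220.
Merge one congruence at a time:
  Start: x ≡ 1 (mod 5).
  Combine with x ≡ 6 (mod 7); new modulus lcm = 35.
    Write x = 1 + 5·t and substitute into x ≡ 6 (mod 7): 5·t ≡ 6 − 1 = 5 (mod 7).
    The inverse of 5 mod 7 is 3 (since 5·3 = 15 = 2·7 + 1), so t ≡ 3·5 = 15 ≡ 1 (mod 7).
    Then x = 1 + 5·1 = 6, valid modulo lcm(5, 7) = 35: x ≡ 6 (mod 35).
  Combine with x ≡ 11 (mod 19); new modulus lcm = 665.
    Write x = 6 + 35·t and substitute into x ≡ 11 (mod 19): 35·t ≡ 11 − 6 = 5 (mod 19).
    Reduce coefficients mod 19: 16·t ≡ 5 (mod 19).
    The inverse of 16 mod 19 is 6 (since 16·6 = 96 = 5·19 + 1), so t ≡ 6·5 = 30 ≡ 11 (mod 19).
    Then x = 6 + 35·11 = 391, valid modulo lcm(35, 19) = 665: x ≡ 391 (mod 665).
  Combine with x ≡ 12 (mod 17); new modulus lcm = 11305.
    Write x = 391 + 665·t and substitute into x ≡ 12 (mod 17): 665·t ≡ 12 − 391 = -379 (mod 17).
    Reduce coefficients mod 17: 2·t ≡ 12 (mod 17).
    The inverse of 2 mod 17 is 9 (since 2·9 = 18 = 1·17 + 1), so t ≡ 9·12 = 108 ≡ 6 (mod 17).
    Then x = 391 + 665·6 = 4381, valid modulo lcm(665, 17) = 11305: x ≡ 4381 (mod 11305).
  Combine with x ≡ 1 (mod 4); new modulus lcm = 45220.
    Write x = 4381 + 11305·t and substitute into x ≡ 1 (mod 4): 11305·t ≡ 1 − 4381 = -4380 (mod 4).
    Reduce coefficients mod 4: 1·t ≡ 0 (mod 4).
    So t ≡ 0 (mod 4).
    Then x = 4381 + 11305·0 = 4381, valid modulo lcm(11305, 4) = 45220: x ≡ 4381 (mod 45220).
Verify against each original: 4381 mod 5 = 1, 4381 mod 7 = 6, 4381 mod 19 = 11, 4381 mod 17 = 12, 4381 mod 4 = 1.

x ≡ 4381 (mod 45220).


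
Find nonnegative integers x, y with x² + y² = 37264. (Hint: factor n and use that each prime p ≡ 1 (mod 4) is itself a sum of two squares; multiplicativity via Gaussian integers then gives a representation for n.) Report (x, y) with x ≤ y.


Step 1: Factor n = 37264 = 2^4 · 17 · 137.
Step 2: Check the mod-4 condition on each prime factor: 2 = 2 (special); 17 ≡ 1 (mod 4), exponent 1; 137 ≡ 1 (mod 4), exponent 1.
All primes ≡ 3 (mod 4) appear to even exponent (or don't appear), so by the two-squares theorem n IS expressible as a sum of two squares.
Step 3: Build a representation. Group n = k² · m with k = 4 and m = 17 · 137 = 2329 (a product of primes ≡ 1 (mod 4)); a representation of m scales to one of n via (k·x)² + (k·y)² = k²(x² + y²). Each prime p ≡ 1 (mod 4) is itself a sum of two squares; find a² by testing p − a² for a perfect square:
  17: 17 − 1² = 16 = 4² ⇒ 17 = 1² + 4².
  137: 137 − 1² = 136, 137 − 2² = 133, 137 − 3² = 128, 137 − 4² = 121 = 11² ⇒ 137 = 4² + 11².
  Combine using the Brahmagupta–Fibonacci identity (a² + b²)(c² + d²) = (ac − bd)² + (ad + bc)² = (ac + bd)² + (ad − bc)²:
  17 · 137 = 2329: from (1² + 4²)(4² + 11²), take (1·4 − 4·11, 1·11 + 4·4) = (4 − 44, 11 + 16) = (-40, 27); dropping signs (only squares matter) gives (40, 27); check 40² + 27² = 1600 + 729 = 2329 ✓.
  Scale by k = 4: (4·40, 4·27) = (160, 108).
Step 4: Order so x ≤ y and verify: 108² + 160² = 11664 + 25600 = 37264 = n. ✓

n = 37264 = 108² + 160² (one valid representation with x ≤ y).


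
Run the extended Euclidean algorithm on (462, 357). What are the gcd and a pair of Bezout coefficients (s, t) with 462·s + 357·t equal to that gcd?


Euclidean algorithm on (462, 357) — divide until remainder is 0:
  462 = 1 · 357 + 105
  357 = 3 · 105 + 42
  105 = 2 · 42 + 21
  42 = 2 · 21 + 0
gcd(462, 357) = 21.
Track Bezout coefficients alongside the remainders: start with r₀ = 462 = a·1 + b·0 (s = 1, t = 0) and r₁ = 357 = a·0 + b·1 (s = 0, t = 1); each new remainder r_{k+1} = r_{k-1} − q_k·r_k inherits s_{k+1} = s_{k-1} − q_k·s_k, t_{k+1} = t_{k-1} − q_k·t_k, so r_k = a·s_k + b·t_k at every step:
  q = 1: r = 105, s = 1 − 1·0 = 1, t = 0 − 1·1 = -1  (check: 462·1 + 357·(-1) = 105)
  q = 3: r = 42, s = 0 − 3·1 = -3, t = 1 − 3·(-1) = 4  (check: 462·(-3) + 357·4 = 42)
  q = 2: r = 21, s = 1 − 2·(-3) = 7, t = -1 − 2·4 = -9  (check: 462·7 + 357·(-9) = 21)
The row with r = 21 (the gcd) gives the Bezout coefficients s = 7, t = -9.
Result: 462 · (7) + 357 · (-9) = 21.

gcd(462, 357) = 21; s = 7, t = -9 (check: 462·7 + 357·(-9) = 21).


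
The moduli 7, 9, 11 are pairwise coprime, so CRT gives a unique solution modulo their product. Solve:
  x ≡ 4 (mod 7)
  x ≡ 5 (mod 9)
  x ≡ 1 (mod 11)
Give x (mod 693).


Moduli 7, 9, 11 are pairwise coprime; by CRT there is a unique solution modulo M = 7 · 9 · 11 = 693.
Solve pairwise, accumulating the modulus:
  Start with x ≡ 4 (mod 7).
  Combine with x ≡ 5 (mod 9): since gcd(7, 9) = 1, we get a unique residue mod 63.
    Write x = 4 + 7·t and substitute into x ≡ 5 (mod 9): 7·t ≡ 5 − 4 = 1 (mod 9).
    The inverse of 7 mod 9 is 4 (since 7·4 = 28 = 3·9 + 1), so t ≡ 4·1 = 4 ≡ 4 (mod 9).
    Then x = 4 + 7·4 = 32, valid modulo lcm(7, 9) = 63: x ≡ 32 (mod 63).
  Combine with x ≡ 1 (mod 11): since gcd(63, 11) = 1, we get a unique residue mod 693.
    Write x = 32 + 63·t and substitute into x ≡ 1 (mod 11): 63·t ≡ 1 − 32 = -31 (mod 11).
    Reduce coefficients mod 11: 8·t ≡ 2 (mod 11).
    The inverse of 8 mod 11 is 7 (since 8·7 = 56 = 5·11 + 1), so t ≡ 7·2 = 14 ≡ 3 (mod 11).
    Then x = 32 + 63·3 = 221, valid modulo lcm(63, 11) = 693: x ≡ 221 (mod 693).
Verify: 221 mod 7 = 4 ✓, 221 mod 9 = 5 ✓, 221 mod 11 = 1 ✓.

x ≡ 221 (mod 693).


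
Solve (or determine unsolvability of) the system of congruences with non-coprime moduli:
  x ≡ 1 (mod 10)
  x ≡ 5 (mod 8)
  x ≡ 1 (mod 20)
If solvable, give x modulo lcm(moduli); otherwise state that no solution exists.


Moduli 10, 8, 20 are not pairwise coprime, so CRT works modulo lcm(m_i) when all pairwise compatibility conditions hold.
Pairwise compatibility: gcd(m_i, m_j) must divide a_i - a_j for every pair.
Merge one congruence at a time:
  Start: x ≡ 1 (mod 10).
  Combine with x ≡ 5 (mod 8): gcd(10, 8) = 2; 5 - 1 = 4, which IS divisible by 2, so compatible.
    Write x = 1 + 10·t and substitute into x ≡ 5 (mod 8): 10·t ≡ 5 − 1 = 4 (mod 8).
    Divide the congruence (and modulus) by g = 2: 5·t ≡ 2 (mod 4).
    Reduce coefficients mod 4: 1·t ≡ 2 (mod 4).
    So t ≡ 2 (mod 4).
    Then x = 1 + 10·2 = 21, valid modulo lcm(10, 8) = 40: x ≡ 21 (mod 40).
  Combine with x ≡ 1 (mod 20): gcd(40, 20) = 20; 1 - 21 = -20, which IS divisible by 20, so compatible.
    Write x = 21 + 40·t and substitute into x ≡ 1 (mod 20): 40·t ≡ 1 − 21 = -20 (mod 20).
    Divide the congruence (and modulus) by g = 20: 2·t ≡ -1 (mod 1).
    Modulo 1 every t works; take t = 0.
    Then x = 21 + 40·0 = 21, valid modulo lcm(40, 20) = 40: x ≡ 21 (mod 40).
Verify: 21 mod 10 = 1, 21 mod 8 = 5, 21 mod 20 = 1.

x ≡ 21 (mod 40).


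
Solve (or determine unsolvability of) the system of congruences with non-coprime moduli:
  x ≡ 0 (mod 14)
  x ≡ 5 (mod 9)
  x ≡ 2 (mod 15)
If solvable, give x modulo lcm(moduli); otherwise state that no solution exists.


Moduli 14, 9, 15 are not pairwise coprime, so CRT works modulo lcm(m_i) when all pairwise compatibility conditions hold.
Pairwise compatibility: gcd(m_i, m_j) must divide a_i - a_j for every pair.
Merge one congruence at a time:
  Start: x ≡ 0 (mod 14).
  Combine with x ≡ 5 (mod 9): gcd(14, 9) = 1; 5 - 0 = 5, which IS divisible by 1, so compatible.
    Write x = 0 + 14·t and substitute into x ≡ 5 (mod 9): 14·t ≡ 5 − 0 = 5 (mod 9).
    Reduce coefficients mod 9: 5·t ≡ 5 (mod 9).
    The inverse of 5 mod 9 is 2 (since 5·2 = 10 = 1·9 + 1), so t ≡ 2·5 = 10 ≡ 1 (mod 9).
    Then x = 0 + 14·1 = 14, valid modulo lcm(14, 9) = 126: x ≡ 14 (mod 126).
  Combine with x ≡ 2 (mod 15): gcd(126, 15) = 3; 2 - 14 = -12, which IS divisible by 3, so compatible.
    Write x = 14 + 126·t and substitute into x ≡ 2 (mod 15): 126·t ≡ 2 − 14 = -12 (mod 15).
    Divide the congruence (and modulus) by g = 3: 42·t ≡ -4 (mod 5).
    Reduce coefficients mod 5: 2·t ≡ 1 (mod 5).
    The inverse of 2 mod 5 is 3 (since 2·3 = 6 = 1·5 + 1), so t ≡ 3·1 = 3 ≡ 3 (mod 5).
    Then x = 14 + 126·3 = 392, valid modulo lcm(126, 15) = 630: x ≡ 392 (mod 630).
Verify: 392 mod 14 = 0, 392 mod 9 = 5, 392 mod 15 = 2.

x ≡ 392 (mod 630).


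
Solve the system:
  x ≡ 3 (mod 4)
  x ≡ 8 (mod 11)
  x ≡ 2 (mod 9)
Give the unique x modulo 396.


Moduli 4, 11, 9 are pairwise coprime; by CRT there is a unique solution modulo M = 4 · 11 · 9 = 396.
Solve pairwise, accumulating the modulus:
  Start with x ≡ 3 (mod 4).
  Combine with x ≡ 8 (mod 11): since gcd(4, 11) = 1, we get a unique residue mod 44.
    Write x = 3 + 4·t and substitute into x ≡ 8 (mod 11): 4·t ≡ 8 − 3 = 5 (mod 11).
    The inverse of 4 mod 11 is 3 (since 4·3 = 12 = 1·11 + 1), so t ≡ 3·5 = 15 ≡ 4 (mod 11).
    Then x = 3 + 4·4 = 19, valid modulo lcm(4, 11) = 44: x ≡ 19 (mod 44).
  Combine with x ≡ 2 (mod 9): since gcd(44, 9) = 1, we get a unique residue mod 396.
    Write x = 19 + 44·t and substitute into x ≡ 2 (mod 9): 44·t ≡ 2 − 19 = -17 (mod 9).
    Reduce coefficients mod 9: 8·t ≡ 1 (mod 9).
    The inverse of 8 mod 9 is 8 (since 8·8 = 64 = 7·9 + 1), so t ≡ 8·1 = 8 ≡ 8 (mod 9).
    Then x = 19 + 44·8 = 371, valid modulo lcm(44, 9) = 396: x ≡ 371 (mod 396).
Verify: 371 mod 4 = 3 ✓, 371 mod 11 = 8 ✓, 371 mod 9 = 2 ✓.

x ≡ 371 (mod 396).


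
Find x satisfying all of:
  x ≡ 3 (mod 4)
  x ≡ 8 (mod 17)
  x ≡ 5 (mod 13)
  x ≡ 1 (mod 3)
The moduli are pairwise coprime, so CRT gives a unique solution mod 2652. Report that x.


Product of moduli M = 4 · 17 · 13 · 3 = 2652.
Merge one congruence at a time:
  Start: x ≡ 3 (mod 4).
  Combine with x ≡ 8 (mod 17); new modulus lcm = 68.
    Write x = 3 + 4·t and substitute into x ≡ 8 (mod 17): 4·t ≡ 8 − 3 = 5 (mod 17).
    The inverse of 4 mod 17 is 13 (since 4·13 = 52 = 3·17 + 1), so t ≡ 13·5 = 65 ≡ 14 (mod 17).
    Then x = 3 + 4·14 = 59, valid modulo lcm(4, 17) = 68: x ≡ 59 (mod 68).
  Combine with x ≡ 5 (mod 13); new modulus lcm = 884.
    Write x = 59 + 68·t and substitute into x ≡ 5 (mod 13): 68·t ≡ 5 − 59 = -54 (mod 13).
    Reduce coefficients mod 13: 3·t ≡ 11 (mod 13).
    The inverse of 3 mod 13 is 9 (since 3·9 = 27 = 2·13 + 1), so t ≡ 9·11 = 99 ≡ 8 (mod 13).
    Then x = 59 + 68·8 = 603, valid modulo lcm(68, 13) = 884: x ≡ 603 (mod 884).
  Combine with x ≡ 1 (mod 3); new modulus lcm = 2652.
    Write x = 603 + 884·t and substitute into x ≡ 1 (mod 3): 884·t ≡ 1 − 603 = -602 (mod 3).
    Reduce coefficients mod 3: 2·t ≡ 1 (mod 3).
    The inverse of 2 mod 3 is 2 (since 2·2 = 4 = 1·3 + 1), so t ≡ 2·1 = 2 ≡ 2 (mod 3).
    Then x = 603 + 884·2 = 2371, valid modulo lcm(884, 3) = 2652: x ≡ 2371 (mod 2652).
Verify against each original: 2371 mod 4 = 3, 2371 mod 17 = 8, 2371 mod 13 = 5, 2371 mod 3 = 1.

x ≡ 2371 (mod 2652).


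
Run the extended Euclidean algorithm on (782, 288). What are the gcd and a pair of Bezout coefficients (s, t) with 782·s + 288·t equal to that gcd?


Euclidean algorithm on (782, 288) — divide until remainder is 0:
  782 = 2 · 288 + 206
  288 = 1 · 206 + 82
  206 = 2 · 82 + 42
  82 = 1 · 42 + 40
  42 = 1 · 40 + 2
  40 = 20 · 2 + 0
gcd(782, 288) = 2.
Track Bezout coefficients alongside the remainders: start with r₀ = 782 = a·1 + b·0 (s = 1, t = 0) and r₁ = 288 = a·0 + b·1 (s = 0, t = 1); each new remainder r_{k+1} = r_{k-1} − q_k·r_k inherits s_{k+1} = s_{k-1} − q_k·s_k, t_{k+1} = t_{k-1} − q_k·t_k, so r_k = a·s_k + b·t_k at every step:
  q = 2: r = 206, s = 1 − 2·0 = 1, t = 0 − 2·1 = -2  (check: 782·1 + 288·(-2) = 206)
  q = 1: r = 82, s = 0 − 1·1 = -1, t = 1 − 1·(-2) = 3  (check: 782·(-1) + 288·3 = 82)
  q = 2: r = 42, s = 1 − 2·(-1) = 3, t = -2 − 2·3 = -8  (check: 782·3 + 288·(-8) = 42)
  q = 1: r = 40, s = -1 − 1·3 = -4, t = 3 − 1·(-8) = 11  (check: 782·(-4) + 288·11 = 40)
  q = 1: r = 2, s = 3 − 1·(-4) = 7, t = -8 − 1·11 = -19  (check: 782·7 + 288·(-19) = 2)
The row with r = 2 (the gcd) gives the Bezout coefficients s = 7, t = -19.
Result: 782 · (7) + 288 · (-19) = 2.

gcd(782, 288) = 2; s = 7, t = -19 (check: 782·7 + 288·(-19) = 2).


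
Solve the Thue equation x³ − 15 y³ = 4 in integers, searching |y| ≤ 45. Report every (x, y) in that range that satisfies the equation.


The equation is x³ - 15y³ = 4. For fixed y, x³ = 15·y³ + 4, so a solution requires the RHS to be a perfect cube.
Strategy: iterate y from -45 to 45, compute RHS = 15·y³ + 4, and check whether it is a (positive or negative) perfect cube.
Check small values of y:
  y = 0: RHS = 4 is not a perfect cube.
  y = 1: RHS = 19 is not a perfect cube.
  y = -1: RHS = -11 is not a perfect cube.
  y = 2: RHS = 124 is not a perfect cube.
  y = -2: RHS = -116 is not a perfect cube.
  y = 3: RHS = 409 is not a perfect cube.
  y = -3: RHS = -401 is not a perfect cube.
Continuing the search up to |y| = 45 finds no solutions either.
No (x, y) in the scanned range satisfies the equation.

No integer solutions with |y| ≤ 45.


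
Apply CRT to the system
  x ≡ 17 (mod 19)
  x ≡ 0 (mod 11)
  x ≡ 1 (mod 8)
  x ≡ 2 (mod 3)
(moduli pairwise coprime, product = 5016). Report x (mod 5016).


Product of moduli M = 19 · 11 · 8 · 3 = 5016.
Merge one congruence at a time:
  Start: x ≡ 17 (mod 19).
  Combine with x ≡ 0 (mod 11); new modulus lcm = 209.
    Write x = 17 + 19·t and substitute into x ≡ 0 (mod 11): 19·t ≡ 0 − 17 = -17 (mod 11).
    Reduce coefficients mod 11: 8·t ≡ 5 (mod 11).
    The inverse of 8 mod 11 is 7 (since 8·7 = 56 = 5·11 + 1), so t ≡ 7·5 = 35 ≡ 2 (mod 11).
    Then x = 17 + 19·2 = 55, valid modulo lcm(19, 11) = 209: x ≡ 55 (mod 209).
  Combine with x ≡ 1 (mod 8); new modulus lcm = 1672.
    Write x = 55 + 209·t and substitute into x ≡ 1 (mod 8): 209·t ≡ 1 − 55 = -54 (mod 8).
    Reduce coefficients mod 8: 1·t ≡ 2 (mod 8).
    So t ≡ 2 (mod 8).
    Then x = 55 + 209·2 = 473, valid modulo lcm(209, 8) = 1672: x ≡ 473 (mod 1672).
  Combine with x ≡ 2 (mod 3); new modulus lcm = 5016.
    Write x = 473 + 1672·t and substitute into x ≡ 2 (mod 3): 1672·t ≡ 2 − 473 = -471 (mod 3).
    Reduce coefficients mod 3: 1·t ≡ 0 (mod 3).
    So t ≡ 0 (mod 3).
    Then x = 473 + 1672·0 = 473, valid modulo lcm(1672, 3) = 5016: x ≡ 473 (mod 5016).
Verify against each original: 473 mod 19 = 17, 473 mod 11 = 0, 473 mod 8 = 1, 473 mod 3 = 2.

x ≡ 473 (mod 5016).


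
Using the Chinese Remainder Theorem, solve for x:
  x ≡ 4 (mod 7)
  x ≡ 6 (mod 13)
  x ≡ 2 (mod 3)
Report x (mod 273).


Moduli 7, 13, 3 are pairwise coprime; by CRT there is a unique solution modulo M = 7 · 13 · 3 = 273.
Solve pairwise, accumulating the modulus:
  Start with x ≡ 4 (mod 7).
  Combine with x ≡ 6 (mod 13): since gcd(7, 13) = 1, we get a unique residue mod 91.
    Write x = 4 + 7·t and substitute into x ≡ 6 (mod 13): 7·t ≡ 6 − 4 = 2 (mod 13).
    The inverse of 7 mod 13 is 2 (since 7·2 = 14 = 1·13 + 1), so t ≡ 2·2 = 4 ≡ 4 (mod 13).
    Then x = 4 + 7·4 = 32, valid modulo lcm(7, 13) = 91: x ≡ 32 (mod 91).
  Combine with x ≡ 2 (mod 3): since gcd(91, 3) = 1, we get a unique residue mod 273.
    Write x = 32 + 91·t and substitute into x ≡ 2 (mod 3): 91·t ≡ 2 − 32 = -30 (mod 3).
    Reduce coefficients mod 3: 1·t ≡ 0 (mod 3).
    So t ≡ 0 (mod 3).
    Then x = 32 + 91·0 = 32, valid modulo lcm(91, 3) = 273: x ≡ 32 (mod 273).
Verify: 32 mod 7 = 4 ✓, 32 mod 13 = 6 ✓, 32 mod 3 = 2 ✓.

x ≡ 32 (mod 273).


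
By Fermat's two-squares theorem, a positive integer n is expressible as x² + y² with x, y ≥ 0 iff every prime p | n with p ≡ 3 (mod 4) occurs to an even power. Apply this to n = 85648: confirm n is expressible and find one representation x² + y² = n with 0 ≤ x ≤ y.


Step 1: Factor n = 85648 = 2^4 · 53 · 101.
Step 2: Check the mod-4 condition on each prime factor: 2 = 2 (special); 53 ≡ 1 (mod 4), exponent 1; 101 ≡ 1 (mod 4), exponent 1.
All primes ≡ 3 (mod 4) appear to even exponent (or don't appear), so by the two-squares theorem n IS expressible as a sum of two squares.
Step 3: Build a representation. Group n = k² · m with k = 4 and m = 53 · 101 = 5353 (a product of primes ≡ 1 (mod 4)); a representation of m scales to one of n via (k·x)² + (k·y)² = k²(x² + y²). Each prime p ≡ 1 (mod 4) is itself a sum of two squares; find a² by testing p − a² for a perfect square:
  53: 53 − 1² = 52, 53 − 2² = 49 = 7² ⇒ 53 = 2² + 7².
  101: 101 − 1² = 100 = 10² ⇒ 101 = 1² + 10².
  Combine using the Brahmagupta–Fibonacci identity (a² + b²)(c² + d²) = (ac − bd)² + (ad + bc)² = (ac + bd)² + (ad − bc)²:
  53 · 101 = 5353: from (2² + 7²)(1² + 10²), take (2·1 − 7·10, 2·10 + 7·1) = (2 − 70, 20 + 7) = (-68, 27); dropping signs (only squares matter) gives (68, 27); check 68² + 27² = 4624 + 729 = 5353 ✓.
  Scale by k = 4: (4·68, 4·27) = (272, 108).
Step 4: Order so x ≤ y and verify: 108² + 272² = 11664 + 73984 = 85648 = n. ✓

n = 85648 = 108² + 272² (one valid representation with x ≤ y).


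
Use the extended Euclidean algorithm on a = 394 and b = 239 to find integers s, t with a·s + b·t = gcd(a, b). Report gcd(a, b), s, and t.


Euclidean algorithm on (394, 239) — divide until remainder is 0:
  394 = 1 · 239 + 155
  239 = 1 · 155 + 84
  155 = 1 · 84 + 71
  84 = 1 · 71 + 13
  71 = 5 · 13 + 6
  13 = 2 · 6 + 1
  6 = 6 · 1 + 0
gcd(394, 239) = 1.
Track Bezout coefficients alongside the remainders: start with r₀ = 394 = a·1 + b·0 (s = 1, t = 0) and r₁ = 239 = a·0 + b·1 (s = 0, t = 1); each new remainder r_{k+1} = r_{k-1} − q_k·r_k inherits s_{k+1} = s_{k-1} − q_k·s_k, t_{k+1} = t_{k-1} − q_k·t_k, so r_k = a·s_k + b·t_k at every step:
  q = 1: r = 155, s = 1 − 1·0 = 1, t = 0 − 1·1 = -1  (check: 394·1 + 239·(-1) = 155)
  q = 1: r = 84, s = 0 − 1·1 = -1, t = 1 − 1·(-1) = 2  (check: 394·(-1) + 239·2 = 84)
  q = 1: r = 71, s = 1 − 1·(-1) = 2, t = -1 − 1·2 = -3  (check: 394·2 + 239·(-3) = 71)
  q = 1: r = 13, s = -1 − 1·2 = -3, t = 2 − 1·(-3) = 5  (check: 394·(-3) + 239·5 = 13)
  q = 5: r = 6, s = 2 − 5·(-3) = 17, t = -3 − 5·5 = -28  (check: 394·17 + 239·(-28) = 6)
  q = 2: r = 1, s = -3 − 2·17 = -37, t = 5 − 2·(-28) = 61  (check: 394·(-37) + 239·61 = 1)
The row with r = 1 (the gcd) gives the Bezout coefficients s = -37, t = 61.
Result: 394 · (-37) + 239 · (61) = 1.

gcd(394, 239) = 1; s = -37, t = 61 (check: 394·(-37) + 239·61 = 1).


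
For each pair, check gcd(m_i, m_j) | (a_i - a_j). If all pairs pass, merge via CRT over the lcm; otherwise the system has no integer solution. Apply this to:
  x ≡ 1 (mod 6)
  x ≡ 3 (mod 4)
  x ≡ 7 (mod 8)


Moduli 6, 4, 8 are not pairwise coprime, so CRT works modulo lcm(m_i) when all pairwise compatibility conditions hold.
Pairwise compatibility: gcd(m_i, m_j) must divide a_i - a_j for every pair.
Merge one congruence at a time:
  Start: x ≡ 1 (mod 6).
  Combine with x ≡ 3 (mod 4): gcd(6, 4) = 2; 3 - 1 = 2, which IS divisible by 2, so compatible.
    Write x = 1 + 6·t and substitute into x ≡ 3 (mod 4): 6·t ≡ 3 − 1 = 2 (mod 4).
    Divide the congruence (and modulus) by g = 2: 3·t ≡ 1 (mod 2).
    Reduce coefficients mod 2: 1·t ≡ 1 (mod 2).
    So t ≡ 1 (mod 2).
    Then x = 1 + 6·1 = 7, valid modulo lcm(6, 4) = 12: x ≡ 7 (mod 12).
  Combine with x ≡ 7 (mod 8): gcd(12, 8) = 4; 7 - 7 = 0, which IS divisible by 4, so compatible.
    Write x = 7 + 12·t and substitute into x ≡ 7 (mod 8): 12·t ≡ 7 − 7 = 0 (mod 8).
    Divide the congruence (and modulus) by g = 4: 3·t ≡ 0 (mod 2).
    Reduce coefficients mod 2: 1·t ≡ 0 (mod 2).
    So t ≡ 0 (mod 2).
    Then x = 7 + 12·0 = 7, valid modulo lcm(12, 8) = 24: x ≡ 7 (mod 24).
Verify: 7 mod 6 = 1, 7 mod 4 = 3, 7 mod 8 = 7.

x ≡ 7 (mod 24).


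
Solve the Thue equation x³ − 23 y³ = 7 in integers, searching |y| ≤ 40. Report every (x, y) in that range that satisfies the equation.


The equation is x³ - 23y³ = 7. For fixed y, x³ = 23·y³ + 7, so a solution requires the RHS to be a perfect cube.
Strategy: iterate y from -40 to 40, compute RHS = 23·y³ + 7, and check whether it is a (positive or negative) perfect cube.
Check small values of y:
  y = 0: RHS = 7 is not a perfect cube.
  y = 1: RHS = 30 is not a perfect cube.
  y = -1: RHS = -16 is not a perfect cube.
  y = 2: RHS = 191 is not a perfect cube.
  y = -2: RHS = -177 is not a perfect cube.
  y = 3: RHS = 628 is not a perfect cube.
  y = -3: RHS = -614 is not a perfect cube.
Continuing the search up to |y| = 40 finds no solutions either.
No (x, y) in the scanned range satisfies the equation.

No integer solutions with |y| ≤ 40.


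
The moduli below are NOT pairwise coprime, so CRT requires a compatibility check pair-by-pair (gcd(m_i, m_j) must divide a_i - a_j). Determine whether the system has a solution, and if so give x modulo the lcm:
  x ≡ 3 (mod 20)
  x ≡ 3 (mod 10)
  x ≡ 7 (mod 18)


Moduli 20, 10, 18 are not pairwise coprime, so CRT works modulo lcm(m_i) when all pairwise compatibility conditions hold.
Pairwise compatibility: gcd(m_i, m_j) must divide a_i - a_j for every pair.
Merge one congruence at a time:
  Start: x ≡ 3 (mod 20).
  Combine with x ≡ 3 (mod 10): gcd(20, 10) = 10; 3 - 3 = 0, which IS divisible by 10, so compatible.
    Write x = 3 + 20·t and substitute into x ≡ 3 (mod 10): 20·t ≡ 3 − 3 = 0 (mod 10).
    Divide the congruence (and modulus) by g = 10: 2·t ≡ 0 (mod 1).
    Modulo 1 every t works; take t = 0.
    Then x = 3 + 20·0 = 3, valid modulo lcm(20, 10) = 20: x ≡ 3 (mod 20).
  Combine with x ≡ 7 (mod 18): gcd(20, 18) = 2; 7 - 3 = 4, which IS divisible by 2, so compatible.
    Write x = 3 + 20·t and substitute into x ≡ 7 (mod 18): 20·t ≡ 7 − 3 = 4 (mod 18).
    Divide the congruence (and modulus) by g = 2: 10·t ≡ 2 (mod 9).
    Reduce coefficients mod 9: 1·t ≡ 2 (mod 9).
    So t ≡ 2 (mod 9).
    Then x = 3 + 20·2 = 43, valid modulo lcm(20, 18) = 180: x ≡ 43 (mod 180).
Verify: 43 mod 20 = 3, 43 mod 10 = 3, 43 mod 18 = 7.

x ≡ 43 (mod 180).


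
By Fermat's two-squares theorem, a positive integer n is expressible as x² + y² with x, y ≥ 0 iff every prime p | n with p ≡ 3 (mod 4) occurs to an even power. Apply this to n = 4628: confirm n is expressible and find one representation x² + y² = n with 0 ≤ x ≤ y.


Step 1: Factor n = 4628 = 2^2 · 13 · 89.
Step 2: Check the mod-4 condition on each prime factor: 2 = 2 (special); 13 ≡ 1 (mod 4), exponent 1; 89 ≡ 1 (mod 4), exponent 1.
All primes ≡ 3 (mod 4) appear to even exponent (or don't appear), so by the two-squares theorem n IS expressible as a sum of two squares.
Step 3: Build a representation. Group n = k² · m with k = 2 and m = 13 · 89 = 1157 (a product of primes ≡ 1 (mod 4)); a representation of m scales to one of n via (k·x)² + (k·y)² = k²(x² + y²). Each prime p ≡ 1 (mod 4) is itself a sum of two squares; find a² by testing p − a² for a perfect square:
  13: 13 − 1² = 12, 13 − 2² = 9 = 3² ⇒ 13 = 2² + 3².
  89: 89 − 1² = 88, 89 − 2² = 85, 89 − 3² = 80, 89 − 4² = 73, 89 − 5² = 64 = 8² ⇒ 89 = 5² + 8².
  Combine using the Brahmagupta–Fibonacci identity (a² + b²)(c² + d²) = (ac − bd)² + (ad + bc)² = (ac + bd)² + (ad − bc)²:
  13 · 89 = 1157: from (2² + 3²)(5² + 8²), take (2·5 − 3·8, 2·8 + 3·5) = (10 − 24, 16 + 15) = (-14, 31); dropping signs (only squares matter) gives (14, 31); check 14² + 31² = 196 + 961 = 1157 ✓.
  Scale by k = 2: (2·14, 2·31) = (28, 62).
Step 4: Order so x ≤ y and verify: 28² + 62² = 784 + 3844 = 4628 = n. ✓

n = 4628 = 28² + 62² (one valid representation with x ≤ y).
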